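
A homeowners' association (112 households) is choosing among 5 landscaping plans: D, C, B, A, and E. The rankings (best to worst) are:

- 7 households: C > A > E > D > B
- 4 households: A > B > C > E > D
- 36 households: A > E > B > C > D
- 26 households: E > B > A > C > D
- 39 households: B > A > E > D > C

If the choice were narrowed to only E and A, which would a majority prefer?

Voters preferring E to A: 26; preferring A to E: 86.
A wins the head-to-head.

A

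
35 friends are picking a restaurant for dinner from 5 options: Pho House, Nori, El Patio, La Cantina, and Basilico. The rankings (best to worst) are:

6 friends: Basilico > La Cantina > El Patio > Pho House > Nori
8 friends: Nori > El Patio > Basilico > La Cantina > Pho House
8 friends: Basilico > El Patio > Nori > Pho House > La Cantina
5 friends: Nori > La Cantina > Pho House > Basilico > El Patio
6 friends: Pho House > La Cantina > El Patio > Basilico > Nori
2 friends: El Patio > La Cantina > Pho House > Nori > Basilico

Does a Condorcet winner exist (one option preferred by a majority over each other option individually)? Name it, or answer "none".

Basilico vs Pho House: 22–13 for Basilico.
Basilico vs Nori: 20–15 for Basilico.
Basilico vs El Patio: 19–16 for Basilico.
Basilico vs La Cantina: 22–13 for Basilico.
Basilico beats every other option head-to-head.

Basilico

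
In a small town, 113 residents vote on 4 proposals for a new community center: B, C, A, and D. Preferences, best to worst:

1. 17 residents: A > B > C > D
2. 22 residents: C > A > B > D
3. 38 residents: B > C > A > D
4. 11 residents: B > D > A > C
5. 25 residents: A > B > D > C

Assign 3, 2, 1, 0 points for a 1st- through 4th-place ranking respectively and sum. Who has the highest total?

B

B: 17·2 + 22·1 + 38·3 + 11·3 + 25·2 = 253
C: 17·1 + 22·3 + 38·2 + 11·0 + 25·0 = 159
A: 17·3 + 22·2 + 38·1 + 11·1 + 25·3 = 219
D: 17·0 + 22·0 + 38·0 + 11·2 + 25·1 = 47
B has the highest Borda score (253).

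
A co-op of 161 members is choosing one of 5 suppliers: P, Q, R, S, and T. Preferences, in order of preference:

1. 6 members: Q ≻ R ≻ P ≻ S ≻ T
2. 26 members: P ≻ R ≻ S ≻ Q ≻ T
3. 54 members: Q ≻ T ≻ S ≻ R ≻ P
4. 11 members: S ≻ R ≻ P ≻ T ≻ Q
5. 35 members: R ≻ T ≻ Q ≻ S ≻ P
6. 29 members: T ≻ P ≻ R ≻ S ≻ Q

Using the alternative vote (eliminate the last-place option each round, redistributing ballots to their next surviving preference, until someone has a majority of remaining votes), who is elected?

R

Round 1: P 26, Q 60, R 35, S 11, T 29. Eliminate S.
Round 2: P 26, Q 60, R 46, T 29. Eliminate P.
Round 3: Q 60, R 72, T 29. Eliminate T.
Round 4: Q 60, R 101. R has a majority.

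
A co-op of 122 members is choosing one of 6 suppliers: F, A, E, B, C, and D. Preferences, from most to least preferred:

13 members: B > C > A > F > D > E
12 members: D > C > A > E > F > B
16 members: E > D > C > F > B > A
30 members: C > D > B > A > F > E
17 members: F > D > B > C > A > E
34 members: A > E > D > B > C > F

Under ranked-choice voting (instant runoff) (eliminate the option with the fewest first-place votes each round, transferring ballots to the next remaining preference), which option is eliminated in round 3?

Round 1: F 17, A 34, E 16, B 13, C 30, D 12. Eliminate D.
Round 2: F 17, A 34, E 16, B 13, C 42. Eliminate B.
Round 3: F 17, A 34, E 16, C 55. Eliminate E.

E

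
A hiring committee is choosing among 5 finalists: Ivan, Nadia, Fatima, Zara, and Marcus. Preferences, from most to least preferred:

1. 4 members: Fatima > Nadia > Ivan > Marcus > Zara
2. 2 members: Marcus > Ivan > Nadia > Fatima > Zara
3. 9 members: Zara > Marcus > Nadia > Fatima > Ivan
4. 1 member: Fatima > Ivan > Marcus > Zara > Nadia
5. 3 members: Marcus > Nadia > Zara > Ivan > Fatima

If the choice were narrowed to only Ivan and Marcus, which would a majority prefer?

Marcus

Voters preferring Ivan to Marcus: 5; preferring Marcus to Ivan: 14.
Marcus wins the head-to-head.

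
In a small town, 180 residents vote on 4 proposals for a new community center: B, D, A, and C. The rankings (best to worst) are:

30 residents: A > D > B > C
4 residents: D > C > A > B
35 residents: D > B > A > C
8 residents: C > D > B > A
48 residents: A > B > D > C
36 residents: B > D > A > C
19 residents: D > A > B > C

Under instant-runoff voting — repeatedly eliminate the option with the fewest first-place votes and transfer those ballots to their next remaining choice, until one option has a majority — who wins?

D

Round 1: B 36, D 58, A 78, C 8. Eliminate C.
Round 2: B 36, D 66, A 78. Eliminate B.
Round 3: D 102, A 78. D has a majority.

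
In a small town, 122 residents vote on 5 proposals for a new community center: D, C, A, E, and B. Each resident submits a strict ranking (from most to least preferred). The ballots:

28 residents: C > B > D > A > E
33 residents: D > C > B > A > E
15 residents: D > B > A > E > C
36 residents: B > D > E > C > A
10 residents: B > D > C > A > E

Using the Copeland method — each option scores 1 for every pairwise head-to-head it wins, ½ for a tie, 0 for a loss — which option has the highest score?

B

D: beats C, A, and E; loses to B → score 3.
C: beats A and E; ties B; loses to D → score 2.5.
A: beats E; loses to D, C, and B → score 1.
E: loses to D, C, A, and B → score 0.
B: beats D, A, and E; ties C → score 3.5.
B has the best pairwise record.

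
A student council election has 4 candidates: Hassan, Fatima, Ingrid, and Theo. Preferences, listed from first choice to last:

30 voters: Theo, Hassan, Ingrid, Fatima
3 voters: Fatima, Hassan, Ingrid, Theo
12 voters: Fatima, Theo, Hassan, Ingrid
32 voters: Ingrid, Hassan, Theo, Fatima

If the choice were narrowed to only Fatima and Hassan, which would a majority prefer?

Hassan

Voters preferring Fatima to Hassan: 15; preferring Hassan to Fatima: 62.
Hassan wins the head-to-head.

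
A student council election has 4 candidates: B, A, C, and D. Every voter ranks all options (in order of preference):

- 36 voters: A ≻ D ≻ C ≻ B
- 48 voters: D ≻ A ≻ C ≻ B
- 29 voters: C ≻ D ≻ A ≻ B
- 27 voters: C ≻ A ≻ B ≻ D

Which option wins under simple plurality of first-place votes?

First-place votes: B 0, A 36, C 56, D 48.
C has the most first-place votes.

C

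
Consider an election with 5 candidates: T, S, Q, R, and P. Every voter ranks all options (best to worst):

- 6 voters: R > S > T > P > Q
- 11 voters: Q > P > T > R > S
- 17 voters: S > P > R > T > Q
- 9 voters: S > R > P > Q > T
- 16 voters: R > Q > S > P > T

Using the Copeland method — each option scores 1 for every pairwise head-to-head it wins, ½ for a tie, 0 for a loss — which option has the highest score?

R

T: loses to S, Q, R, and P → score 0.
S: beats T, Q, and P; loses to R → score 3.
Q: beats T; loses to S, R, and P → score 1.
R: beats T, S, Q, and P → score 4.
P: beats T and Q; loses to S and R → score 2.
R has the best pairwise record.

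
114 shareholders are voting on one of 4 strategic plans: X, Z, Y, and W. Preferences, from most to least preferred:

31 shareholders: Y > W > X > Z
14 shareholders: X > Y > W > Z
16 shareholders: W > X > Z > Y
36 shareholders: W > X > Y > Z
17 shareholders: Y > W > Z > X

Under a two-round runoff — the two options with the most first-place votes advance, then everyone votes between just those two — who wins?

Round 1 first-place votes: X 14, Z 0, Y 48, W 52.
W and Y advance.
Runoff: W is preferred to Y by 52 voters; Y by 62.
Y wins the runoff.

Y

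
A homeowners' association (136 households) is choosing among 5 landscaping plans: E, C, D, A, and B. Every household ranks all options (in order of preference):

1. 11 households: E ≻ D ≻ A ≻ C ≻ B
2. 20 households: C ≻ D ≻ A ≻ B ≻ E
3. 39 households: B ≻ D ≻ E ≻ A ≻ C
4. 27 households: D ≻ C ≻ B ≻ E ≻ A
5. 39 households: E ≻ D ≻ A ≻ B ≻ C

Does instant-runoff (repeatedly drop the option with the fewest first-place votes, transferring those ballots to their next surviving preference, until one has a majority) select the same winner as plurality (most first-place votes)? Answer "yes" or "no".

Instant-runoff — R1 E 50, C 20, D 27, A 0, B 39 (A out); R2 E 50, C 20, D 27, B 39 (C out); R3 E 50, D 47, B 39 (B out); R4 E 50, D 86 (D winner). Winner: D.
Plurality — first-place votes: E 50, C 20, D 27, A 0, B 39. Winner: E.
The two methods disagree.

no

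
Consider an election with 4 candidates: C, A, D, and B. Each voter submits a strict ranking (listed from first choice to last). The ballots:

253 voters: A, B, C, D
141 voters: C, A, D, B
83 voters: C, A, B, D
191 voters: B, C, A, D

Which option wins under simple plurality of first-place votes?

A

First-place votes: C 224, A 253, D 0, B 191.
A has the most first-place votes.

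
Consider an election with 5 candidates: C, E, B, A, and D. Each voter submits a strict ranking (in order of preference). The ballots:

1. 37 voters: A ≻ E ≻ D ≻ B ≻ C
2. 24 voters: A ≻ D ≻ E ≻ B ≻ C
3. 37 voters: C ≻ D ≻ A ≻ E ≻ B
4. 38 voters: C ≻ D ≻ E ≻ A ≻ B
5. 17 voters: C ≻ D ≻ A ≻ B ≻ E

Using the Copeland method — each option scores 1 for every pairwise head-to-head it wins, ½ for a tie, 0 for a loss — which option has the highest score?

C: beats E, B, A, and D → score 4.
E: beats B; loses to C, A, and D → score 1.
B: loses to C, E, A, and D → score 0.
A: beats E and B; loses to C and D → score 2.
D: beats E, B, and A; loses to C → score 3.
C has the best pairwise record.

C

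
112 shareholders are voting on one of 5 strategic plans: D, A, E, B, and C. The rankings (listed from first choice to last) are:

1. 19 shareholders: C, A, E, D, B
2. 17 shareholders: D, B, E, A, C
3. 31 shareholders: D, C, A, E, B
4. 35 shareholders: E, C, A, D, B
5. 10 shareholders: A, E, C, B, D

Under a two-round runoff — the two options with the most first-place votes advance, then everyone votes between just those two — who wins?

E

Round 1 first-place votes: D 48, A 10, E 35, B 0, C 19.
D and E advance.
Runoff: D is preferred to E by 48 voters; E by 64.
E wins the runoff.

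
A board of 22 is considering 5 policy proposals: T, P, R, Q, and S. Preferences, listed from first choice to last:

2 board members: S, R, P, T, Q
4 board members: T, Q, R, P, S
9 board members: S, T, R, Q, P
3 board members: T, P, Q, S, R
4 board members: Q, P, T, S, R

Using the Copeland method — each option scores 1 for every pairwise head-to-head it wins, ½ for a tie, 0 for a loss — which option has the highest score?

T

T: beats P, R, and Q; ties S → score 3.5.
P: ties S; loses to T, R, and Q → score 0.5.
R: beats P; ties Q; loses to T and S → score 1.5.
Q: beats P; ties R and S; loses to T → score 2.
S: beats R; ties T, P, and Q → score 2.5.
T has the best pairwise record.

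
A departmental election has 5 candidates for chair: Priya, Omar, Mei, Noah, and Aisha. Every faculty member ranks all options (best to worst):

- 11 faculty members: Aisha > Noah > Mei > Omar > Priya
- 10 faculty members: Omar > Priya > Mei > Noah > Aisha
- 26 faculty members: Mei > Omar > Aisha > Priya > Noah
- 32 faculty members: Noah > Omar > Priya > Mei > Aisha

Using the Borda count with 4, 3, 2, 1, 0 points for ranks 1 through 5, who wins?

Omar

Priya: 11·0 + 10·3 + 26·1 + 32·2 = 120
Omar: 11·1 + 10·4 + 26·3 + 32·3 = 225
Mei: 11·2 + 10·2 + 26·4 + 32·1 = 178
Noah: 11·3 + 10·1 + 26·0 + 32·4 = 171
Aisha: 11·4 + 10·0 + 26·2 + 32·0 = 96
Omar has the highest Borda score (225).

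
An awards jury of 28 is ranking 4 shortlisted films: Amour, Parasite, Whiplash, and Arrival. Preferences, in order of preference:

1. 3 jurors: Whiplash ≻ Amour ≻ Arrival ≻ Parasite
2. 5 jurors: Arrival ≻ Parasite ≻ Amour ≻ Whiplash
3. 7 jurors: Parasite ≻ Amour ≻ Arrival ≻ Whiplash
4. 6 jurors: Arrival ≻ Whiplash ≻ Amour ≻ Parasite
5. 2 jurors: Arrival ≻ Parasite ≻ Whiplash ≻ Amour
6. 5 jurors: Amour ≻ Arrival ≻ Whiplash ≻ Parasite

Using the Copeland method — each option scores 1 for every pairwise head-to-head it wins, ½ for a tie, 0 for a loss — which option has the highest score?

Amour: beats Whiplash and Arrival; ties Parasite → score 2.5.
Parasite: ties Amour and Whiplash; loses to Arrival → score 1.
Whiplash: ties Parasite; loses to Amour and Arrival → score 0.5.
Arrival: beats Parasite and Whiplash; loses to Amour → score 2.
Amour has the best pairwise record.

Amour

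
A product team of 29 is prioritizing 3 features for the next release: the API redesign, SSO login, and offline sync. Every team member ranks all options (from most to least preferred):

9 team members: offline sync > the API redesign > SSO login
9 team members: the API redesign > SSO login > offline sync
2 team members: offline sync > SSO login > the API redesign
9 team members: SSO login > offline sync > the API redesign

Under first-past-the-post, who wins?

offline sync

First-place votes: the API redesign 9, SSO login 9, offline sync 11.
offline sync has the most first-place votes.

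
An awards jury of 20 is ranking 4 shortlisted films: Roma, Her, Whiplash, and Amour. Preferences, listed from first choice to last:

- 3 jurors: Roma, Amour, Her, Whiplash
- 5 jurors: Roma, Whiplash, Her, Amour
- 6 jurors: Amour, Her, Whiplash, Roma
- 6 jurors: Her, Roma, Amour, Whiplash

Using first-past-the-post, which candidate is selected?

Roma

First-place votes: Roma 8, Her 6, Whiplash 0, Amour 6.
Roma has the most first-place votes.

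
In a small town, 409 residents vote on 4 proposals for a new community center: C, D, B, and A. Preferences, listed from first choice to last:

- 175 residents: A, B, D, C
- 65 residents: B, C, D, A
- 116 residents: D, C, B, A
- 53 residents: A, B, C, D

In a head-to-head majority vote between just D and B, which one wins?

Voters preferring D to B: 116; preferring B to D: 293.
B wins the head-to-head.

B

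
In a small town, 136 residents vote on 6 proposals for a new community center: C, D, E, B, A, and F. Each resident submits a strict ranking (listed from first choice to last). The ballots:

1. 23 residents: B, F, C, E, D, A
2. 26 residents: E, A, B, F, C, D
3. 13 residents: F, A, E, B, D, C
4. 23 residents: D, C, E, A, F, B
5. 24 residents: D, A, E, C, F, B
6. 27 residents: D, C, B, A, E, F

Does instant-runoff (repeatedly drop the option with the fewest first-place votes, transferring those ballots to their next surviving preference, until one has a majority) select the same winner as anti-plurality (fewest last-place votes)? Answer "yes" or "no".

no

Instant-runoff — R1 C 0, D 74, E 26, B 23, A 0, F 13 (D winner). Winner: D.
Anti-plurality — last-place votes: C 13, D 26, E 0, B 47, A 23, F 27. Winner: E.
The two methods disagree.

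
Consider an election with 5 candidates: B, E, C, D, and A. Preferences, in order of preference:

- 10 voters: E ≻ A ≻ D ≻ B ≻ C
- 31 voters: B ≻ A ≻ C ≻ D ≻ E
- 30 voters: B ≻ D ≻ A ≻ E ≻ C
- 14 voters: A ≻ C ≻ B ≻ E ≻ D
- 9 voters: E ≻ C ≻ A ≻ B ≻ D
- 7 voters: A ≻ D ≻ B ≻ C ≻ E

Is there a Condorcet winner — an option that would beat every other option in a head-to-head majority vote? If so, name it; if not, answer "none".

B

B vs E: 82–19 for B.
B vs C: 78–23 for B.
B vs D: 84–17 for B.
B vs A: 61–40 for B.
B beats every other option head-to-head.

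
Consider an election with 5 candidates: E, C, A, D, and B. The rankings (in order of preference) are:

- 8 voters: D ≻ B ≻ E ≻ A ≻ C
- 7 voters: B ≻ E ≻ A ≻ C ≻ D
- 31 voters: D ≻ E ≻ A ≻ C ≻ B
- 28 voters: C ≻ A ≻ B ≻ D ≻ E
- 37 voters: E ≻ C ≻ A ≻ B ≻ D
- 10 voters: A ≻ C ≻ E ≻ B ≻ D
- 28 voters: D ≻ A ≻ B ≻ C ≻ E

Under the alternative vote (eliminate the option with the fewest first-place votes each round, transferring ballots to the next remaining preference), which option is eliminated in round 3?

C

Round 1: E 37, C 28, A 10, D 67, B 7. Eliminate B.
Round 2: E 44, C 28, A 10, D 67. Eliminate A.
Round 3: E 44, C 38, D 67. Eliminate C.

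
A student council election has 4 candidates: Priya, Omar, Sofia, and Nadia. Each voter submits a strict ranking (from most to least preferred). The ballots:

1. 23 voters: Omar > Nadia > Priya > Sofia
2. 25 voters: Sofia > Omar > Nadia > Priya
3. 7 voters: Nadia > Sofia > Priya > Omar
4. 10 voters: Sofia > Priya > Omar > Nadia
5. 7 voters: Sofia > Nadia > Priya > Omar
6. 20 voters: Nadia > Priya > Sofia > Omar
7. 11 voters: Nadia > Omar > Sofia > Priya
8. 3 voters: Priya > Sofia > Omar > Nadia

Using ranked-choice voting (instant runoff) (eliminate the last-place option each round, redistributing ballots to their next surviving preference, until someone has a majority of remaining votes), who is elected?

Nadia

Round 1: Priya 3, Omar 23, Sofia 42, Nadia 38. Eliminate Priya.
Round 2: Omar 23, Sofia 45, Nadia 38. Eliminate Omar.
Round 3: Sofia 45, Nadia 61. Nadia has a majority.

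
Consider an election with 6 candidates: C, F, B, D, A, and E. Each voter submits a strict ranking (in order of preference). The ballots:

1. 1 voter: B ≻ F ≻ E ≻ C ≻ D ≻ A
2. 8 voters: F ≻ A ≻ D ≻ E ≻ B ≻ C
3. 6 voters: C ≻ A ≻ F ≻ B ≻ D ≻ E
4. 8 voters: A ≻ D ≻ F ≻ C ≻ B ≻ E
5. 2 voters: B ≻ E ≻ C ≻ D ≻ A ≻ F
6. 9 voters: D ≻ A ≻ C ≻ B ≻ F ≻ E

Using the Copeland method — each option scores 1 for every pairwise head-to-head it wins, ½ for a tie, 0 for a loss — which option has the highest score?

A

C: beats B and E; ties F; loses to D and A → score 2.5.
F: beats B and E; ties C; loses to D and A → score 2.5.
B: beats E; loses to C, F, D, and A → score 1.
D: beats C, F, B, and E; loses to A → score 4.
A: beats C, F, B, D, and E → score 5.
E: loses to C, F, B, D, and A → score 0.
A has the best pairwise record.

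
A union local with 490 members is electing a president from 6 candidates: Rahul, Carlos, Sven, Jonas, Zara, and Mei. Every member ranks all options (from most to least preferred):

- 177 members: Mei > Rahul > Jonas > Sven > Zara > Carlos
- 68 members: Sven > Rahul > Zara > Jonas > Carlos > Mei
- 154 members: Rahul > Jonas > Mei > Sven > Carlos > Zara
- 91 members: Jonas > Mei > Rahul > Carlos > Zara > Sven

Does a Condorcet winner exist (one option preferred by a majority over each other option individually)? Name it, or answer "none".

Checking pairwise contests:
Mei beats Rahul 268–222.
Rahul beats Carlos 490–0.
Rahul beats Sven 422–68.
Rahul beats Jonas 399–91.
Rahul beats Zara 490–0.
Jonas beats Mei 313–177.
Every option loses at least one head-to-head, so there is no Condorcet winner.

none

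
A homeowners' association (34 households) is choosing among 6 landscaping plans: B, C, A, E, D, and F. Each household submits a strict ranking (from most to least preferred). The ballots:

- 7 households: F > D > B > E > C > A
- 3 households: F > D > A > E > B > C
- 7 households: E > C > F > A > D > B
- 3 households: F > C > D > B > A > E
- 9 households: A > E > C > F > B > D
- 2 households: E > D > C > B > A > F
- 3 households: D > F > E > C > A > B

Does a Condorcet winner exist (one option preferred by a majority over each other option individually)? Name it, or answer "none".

E vs B: 24–10 for E.
E vs C: 31–3 for E.
E vs A: 19–15 for E.
E vs D: 18–16 for E.
E vs F: 18–16 for E.
E beats every other option head-to-head.

E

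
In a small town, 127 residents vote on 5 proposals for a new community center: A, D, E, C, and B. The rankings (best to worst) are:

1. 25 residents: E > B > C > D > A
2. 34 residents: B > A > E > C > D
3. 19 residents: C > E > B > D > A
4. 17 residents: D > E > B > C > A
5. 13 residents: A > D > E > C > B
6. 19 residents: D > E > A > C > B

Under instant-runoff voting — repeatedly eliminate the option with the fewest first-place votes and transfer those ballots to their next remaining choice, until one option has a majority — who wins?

E

Round 1: A 13, D 36, E 25, C 19, B 34. Eliminate A.
Round 2: D 49, E 25, C 19, B 34. Eliminate C.
Round 3: D 49, E 44, B 34. Eliminate B.
Round 4: D 49, E 78. E has a majority.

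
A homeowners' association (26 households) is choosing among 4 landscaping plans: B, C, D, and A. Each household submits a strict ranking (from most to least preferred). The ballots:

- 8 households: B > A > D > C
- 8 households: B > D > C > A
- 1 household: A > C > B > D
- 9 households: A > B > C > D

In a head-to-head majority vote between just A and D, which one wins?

Voters preferring A to D: 18; preferring D to A: 8.
A wins the head-to-head.

A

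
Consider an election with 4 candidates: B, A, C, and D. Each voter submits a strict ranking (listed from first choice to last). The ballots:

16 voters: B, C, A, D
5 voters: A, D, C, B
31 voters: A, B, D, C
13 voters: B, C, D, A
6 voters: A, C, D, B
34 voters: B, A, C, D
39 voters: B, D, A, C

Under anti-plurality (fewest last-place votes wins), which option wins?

B

Last-place votes: B 11, A 13, C 70, D 50.
B is ranked last by the fewest voters, so B wins.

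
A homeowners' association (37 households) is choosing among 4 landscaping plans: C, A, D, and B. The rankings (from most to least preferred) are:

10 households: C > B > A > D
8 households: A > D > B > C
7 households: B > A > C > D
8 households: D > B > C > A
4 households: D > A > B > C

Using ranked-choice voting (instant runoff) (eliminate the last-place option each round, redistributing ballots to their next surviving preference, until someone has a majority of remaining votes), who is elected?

Round 1: C 10, A 8, D 12, B 7. Eliminate B.
Round 2: C 10, A 15, D 12. Eliminate C.
Round 3: A 25, D 12. A has a majority.

A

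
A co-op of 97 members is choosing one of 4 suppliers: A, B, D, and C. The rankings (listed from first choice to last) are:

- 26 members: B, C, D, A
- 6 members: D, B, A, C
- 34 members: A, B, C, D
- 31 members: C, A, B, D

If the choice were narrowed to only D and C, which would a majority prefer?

Voters preferring D to C: 6; preferring C to D: 91.
C wins the head-to-head.

C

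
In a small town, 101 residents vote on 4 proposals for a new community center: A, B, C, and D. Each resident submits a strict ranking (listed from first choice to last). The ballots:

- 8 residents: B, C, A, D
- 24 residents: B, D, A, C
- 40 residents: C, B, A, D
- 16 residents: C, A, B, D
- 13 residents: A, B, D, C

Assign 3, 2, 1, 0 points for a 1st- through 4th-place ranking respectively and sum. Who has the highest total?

B

A: 8·1 + 24·1 + 40·1 + 16·2 + 13·3 = 143
B: 8·3 + 24·3 + 40·2 + 16·1 + 13·2 = 218
C: 8·2 + 24·0 + 40·3 + 16·3 + 13·0 = 184
D: 8·0 + 24·2 + 40·0 + 16·0 + 13·1 = 61
B has the highest Borda score (218).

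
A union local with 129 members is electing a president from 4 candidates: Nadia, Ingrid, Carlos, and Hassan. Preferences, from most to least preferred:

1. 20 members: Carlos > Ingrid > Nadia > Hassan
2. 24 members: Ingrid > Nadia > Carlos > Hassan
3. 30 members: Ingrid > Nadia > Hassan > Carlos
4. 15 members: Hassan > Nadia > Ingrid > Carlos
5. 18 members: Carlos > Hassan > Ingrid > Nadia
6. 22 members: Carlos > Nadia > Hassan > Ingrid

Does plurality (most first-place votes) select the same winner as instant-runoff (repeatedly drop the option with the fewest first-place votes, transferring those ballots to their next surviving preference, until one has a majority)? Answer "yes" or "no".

Plurality — first-place votes: Nadia 0, Ingrid 54, Carlos 60, Hassan 15. Winner: Carlos.
Instant-runoff — R1 Nadia 0, Ingrid 54, Carlos 60, Hassan 15 (Nadia out); R2 Ingrid 54, Carlos 60, Hassan 15 (Hassan out); R3 Ingrid 69, Carlos 60 (Ingrid winner). Winner: Ingrid.
The two methods disagree.

no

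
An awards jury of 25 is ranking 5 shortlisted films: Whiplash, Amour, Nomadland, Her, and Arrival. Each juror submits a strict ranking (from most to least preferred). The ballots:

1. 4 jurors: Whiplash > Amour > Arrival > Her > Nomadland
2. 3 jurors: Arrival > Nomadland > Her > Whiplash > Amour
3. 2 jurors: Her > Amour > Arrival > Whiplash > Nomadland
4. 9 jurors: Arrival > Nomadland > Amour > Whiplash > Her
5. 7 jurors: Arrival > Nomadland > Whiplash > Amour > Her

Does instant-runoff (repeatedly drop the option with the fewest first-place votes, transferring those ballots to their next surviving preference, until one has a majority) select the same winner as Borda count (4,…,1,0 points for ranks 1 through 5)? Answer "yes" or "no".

yes

Instant-runoff — R1 Whiplash 4, Amour 0, Nomadland 0, Her 2, Arrival 19 (Arrival winner). Winner: Arrival.
Borda — scores: Whiplash 44, Amour 43, Nomadland 57, Her 18, Arrival 88. Winner: Arrival.
The two methods agree.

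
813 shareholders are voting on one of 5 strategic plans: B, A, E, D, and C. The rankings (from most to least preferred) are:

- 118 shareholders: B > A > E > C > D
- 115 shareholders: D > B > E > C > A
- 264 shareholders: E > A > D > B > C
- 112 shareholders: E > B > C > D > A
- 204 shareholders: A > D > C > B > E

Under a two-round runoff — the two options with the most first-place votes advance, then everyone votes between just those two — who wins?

E

Round 1 first-place votes: B 118, A 204, E 376, D 115, C 0.
E and A advance.
Runoff: E is preferred to A by 491 voters; A by 322.
E wins the runoff.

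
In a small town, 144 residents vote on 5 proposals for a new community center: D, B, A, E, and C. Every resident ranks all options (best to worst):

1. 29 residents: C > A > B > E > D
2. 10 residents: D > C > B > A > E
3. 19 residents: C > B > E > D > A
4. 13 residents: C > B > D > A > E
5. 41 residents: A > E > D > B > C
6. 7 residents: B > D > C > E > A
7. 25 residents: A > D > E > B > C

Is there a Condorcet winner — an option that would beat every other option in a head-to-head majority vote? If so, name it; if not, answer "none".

none

Checking pairwise contests:
A beats D 95–49.
D beats B 76–68.
C beats A 78–66.
B beats E 78–66.
D beats C 83–61.
Every option loses at least one head-to-head, so there is no Condorcet winner.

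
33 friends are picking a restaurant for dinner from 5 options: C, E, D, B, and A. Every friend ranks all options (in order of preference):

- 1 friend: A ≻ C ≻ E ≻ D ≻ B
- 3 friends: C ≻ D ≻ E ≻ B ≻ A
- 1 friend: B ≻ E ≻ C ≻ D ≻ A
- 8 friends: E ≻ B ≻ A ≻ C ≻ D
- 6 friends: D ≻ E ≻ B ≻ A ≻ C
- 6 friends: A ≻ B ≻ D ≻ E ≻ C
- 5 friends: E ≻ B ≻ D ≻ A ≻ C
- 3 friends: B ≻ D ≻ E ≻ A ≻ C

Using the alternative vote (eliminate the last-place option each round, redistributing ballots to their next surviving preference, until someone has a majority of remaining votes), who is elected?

D

Round 1: C 3, E 13, D 6, B 4, A 7. Eliminate C.
Round 2: E 13, D 9, B 4, A 7. Eliminate B.
Round 3: E 14, D 12, A 7. Eliminate A.
Round 4: E 15, D 18. D has a majority.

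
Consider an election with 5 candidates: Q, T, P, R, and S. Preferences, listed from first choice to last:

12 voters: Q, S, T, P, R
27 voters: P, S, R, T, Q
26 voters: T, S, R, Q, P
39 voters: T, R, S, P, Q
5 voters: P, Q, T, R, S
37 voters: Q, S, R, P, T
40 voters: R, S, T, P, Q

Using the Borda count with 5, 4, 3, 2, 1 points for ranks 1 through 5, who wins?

S

Q: 12·5 + 27·1 + 26·2 + 39·1 + 5·4 + 37·5 + 40·1 = 423
T: 12·3 + 27·2 + 26·5 + 39·5 + 5·3 + 37·1 + 40·3 = 587
P: 12·2 + 27·5 + 26·1 + 39·2 + 5·5 + 37·2 + 40·2 = 442
R: 12·1 + 27·3 + 26·3 + 39·4 + 5·2 + 37·3 + 40·5 = 648
S: 12·4 + 27·4 + 26·4 + 39·3 + 5·1 + 37·4 + 40·4 = 690
S has the highest Borda score (690).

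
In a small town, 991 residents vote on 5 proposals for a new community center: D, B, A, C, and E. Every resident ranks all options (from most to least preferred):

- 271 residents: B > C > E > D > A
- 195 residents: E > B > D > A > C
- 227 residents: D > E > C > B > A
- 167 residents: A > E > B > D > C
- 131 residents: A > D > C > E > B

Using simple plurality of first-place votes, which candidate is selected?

A

First-place votes: D 227, B 271, A 298, C 0, E 195.
A has the most first-place votes.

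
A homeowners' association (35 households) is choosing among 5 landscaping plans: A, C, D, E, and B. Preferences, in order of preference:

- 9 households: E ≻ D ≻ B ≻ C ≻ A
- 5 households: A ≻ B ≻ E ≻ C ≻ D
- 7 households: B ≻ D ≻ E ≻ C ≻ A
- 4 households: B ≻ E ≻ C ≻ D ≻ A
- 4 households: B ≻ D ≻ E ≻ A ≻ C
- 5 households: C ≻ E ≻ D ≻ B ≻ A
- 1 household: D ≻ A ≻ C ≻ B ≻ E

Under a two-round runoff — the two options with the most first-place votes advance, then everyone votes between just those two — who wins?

B

Round 1 first-place votes: A 5, C 5, D 1, E 9, B 15.
B and E advance.
Runoff: B is preferred to E by 21 voters; E by 14.
B wins the runoff.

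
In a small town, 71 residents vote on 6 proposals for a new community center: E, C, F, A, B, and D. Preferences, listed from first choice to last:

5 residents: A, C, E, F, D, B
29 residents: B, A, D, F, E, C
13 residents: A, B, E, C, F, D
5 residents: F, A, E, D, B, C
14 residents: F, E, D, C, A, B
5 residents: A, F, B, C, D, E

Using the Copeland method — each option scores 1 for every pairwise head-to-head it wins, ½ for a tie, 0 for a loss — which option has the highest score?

A

E: beats C and D; loses to F, A, and B → score 2.
C: loses to E, F, A, B, and D → score 0.
F: beats E, C, and D; loses to A and B → score 3.
A: beats E, C, F, B, and D → score 5.
B: beats E, C, F, and D; loses to A → score 4.
D: beats C; loses to E, F, A, and B → score 1.
A has the best pairwise record.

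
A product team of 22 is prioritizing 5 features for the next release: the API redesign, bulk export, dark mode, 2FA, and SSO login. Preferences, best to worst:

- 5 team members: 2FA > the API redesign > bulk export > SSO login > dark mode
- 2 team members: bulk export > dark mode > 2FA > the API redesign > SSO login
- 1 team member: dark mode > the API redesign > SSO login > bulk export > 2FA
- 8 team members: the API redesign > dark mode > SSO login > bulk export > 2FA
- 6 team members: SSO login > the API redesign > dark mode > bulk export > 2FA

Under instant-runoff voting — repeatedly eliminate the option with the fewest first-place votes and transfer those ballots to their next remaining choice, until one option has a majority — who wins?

the API redesign

Round 1: the API redesign 8, bulk export 2, dark mode 1, 2FA 5, SSO login 6. Eliminate dark mode.
Round 2: the API redesign 9, bulk export 2, 2FA 5, SSO login 6. Eliminate bulk export.
Round 3: the API redesign 9, 2FA 7, SSO login 6. Eliminate SSO login.
Round 4: the API redesign 15, 2FA 7. The API redesign has a majority.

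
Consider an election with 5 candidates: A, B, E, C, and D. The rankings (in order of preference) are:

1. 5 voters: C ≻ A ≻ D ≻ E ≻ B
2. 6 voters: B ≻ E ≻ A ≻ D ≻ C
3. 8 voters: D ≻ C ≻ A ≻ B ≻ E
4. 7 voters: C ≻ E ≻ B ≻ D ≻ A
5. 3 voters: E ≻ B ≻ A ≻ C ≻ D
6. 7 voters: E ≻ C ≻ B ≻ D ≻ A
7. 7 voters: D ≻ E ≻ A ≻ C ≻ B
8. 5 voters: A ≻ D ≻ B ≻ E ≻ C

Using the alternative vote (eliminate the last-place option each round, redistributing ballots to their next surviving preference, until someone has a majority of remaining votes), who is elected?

D

Round 1: A 5, B 6, E 10, C 12, D 15. Eliminate A.
Round 2: B 6, E 10, C 12, D 20. Eliminate B.
Round 3: E 16, C 12, D 20. Eliminate C.
Round 4: E 23, D 25. D has a majority.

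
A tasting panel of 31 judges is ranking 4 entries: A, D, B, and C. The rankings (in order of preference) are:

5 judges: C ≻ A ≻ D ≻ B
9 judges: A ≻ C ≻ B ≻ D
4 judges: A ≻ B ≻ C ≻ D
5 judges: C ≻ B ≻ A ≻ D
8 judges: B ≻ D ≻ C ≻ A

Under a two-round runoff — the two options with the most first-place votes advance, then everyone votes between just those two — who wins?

C

Round 1 first-place votes: A 13, D 0, B 8, C 10.
A and C advance.
Runoff: A is preferred to C by 13 voters; C by 18.
C wins the runoff.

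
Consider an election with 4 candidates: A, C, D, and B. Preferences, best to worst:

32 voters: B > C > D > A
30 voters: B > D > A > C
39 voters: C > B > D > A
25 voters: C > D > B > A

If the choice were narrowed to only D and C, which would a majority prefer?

C

Voters preferring D to C: 30; preferring C to D: 96.
C wins the head-to-head.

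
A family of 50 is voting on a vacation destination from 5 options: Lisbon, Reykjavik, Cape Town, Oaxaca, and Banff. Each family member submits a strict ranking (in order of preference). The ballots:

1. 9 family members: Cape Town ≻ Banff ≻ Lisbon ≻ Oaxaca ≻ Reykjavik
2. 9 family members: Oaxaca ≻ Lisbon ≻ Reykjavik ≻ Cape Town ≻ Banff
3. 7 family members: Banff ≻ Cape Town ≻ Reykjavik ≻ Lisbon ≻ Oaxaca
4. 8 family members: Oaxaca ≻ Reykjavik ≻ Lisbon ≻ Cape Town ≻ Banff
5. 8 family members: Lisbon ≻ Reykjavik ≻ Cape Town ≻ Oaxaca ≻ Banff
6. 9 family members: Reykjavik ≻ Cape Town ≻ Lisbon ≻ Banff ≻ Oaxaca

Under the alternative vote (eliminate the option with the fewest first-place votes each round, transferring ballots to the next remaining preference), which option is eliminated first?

Round 1: Lisbon 8, Reykjavik 9, Cape Town 9, Oaxaca 17, Banff 7. Eliminate Banff.

Banff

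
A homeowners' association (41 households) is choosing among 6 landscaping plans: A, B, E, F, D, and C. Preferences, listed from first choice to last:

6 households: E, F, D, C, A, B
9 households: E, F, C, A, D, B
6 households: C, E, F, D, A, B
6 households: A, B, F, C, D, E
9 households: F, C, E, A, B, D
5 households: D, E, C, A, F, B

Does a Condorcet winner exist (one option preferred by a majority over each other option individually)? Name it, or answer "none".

Checking pairwise contests:
E beats A 35–6.
A beats B 41–0.
C beats E 21–20.
E beats F 26–15.
A beats D 24–17.
F beats C 30–11.
Every option loses at least one head-to-head, so there is no Condorcet winner.

none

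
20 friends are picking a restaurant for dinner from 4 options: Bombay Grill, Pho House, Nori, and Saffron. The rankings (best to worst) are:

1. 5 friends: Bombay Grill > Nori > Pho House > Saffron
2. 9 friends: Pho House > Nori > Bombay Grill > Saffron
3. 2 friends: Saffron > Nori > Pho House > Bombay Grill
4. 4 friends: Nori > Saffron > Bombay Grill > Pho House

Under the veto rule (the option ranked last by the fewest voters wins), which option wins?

Last-place votes: Bombay Grill 2, Pho House 4, Nori 0, Saffron 14.
Nori is ranked last by the fewest voters, so Nori wins.

Nori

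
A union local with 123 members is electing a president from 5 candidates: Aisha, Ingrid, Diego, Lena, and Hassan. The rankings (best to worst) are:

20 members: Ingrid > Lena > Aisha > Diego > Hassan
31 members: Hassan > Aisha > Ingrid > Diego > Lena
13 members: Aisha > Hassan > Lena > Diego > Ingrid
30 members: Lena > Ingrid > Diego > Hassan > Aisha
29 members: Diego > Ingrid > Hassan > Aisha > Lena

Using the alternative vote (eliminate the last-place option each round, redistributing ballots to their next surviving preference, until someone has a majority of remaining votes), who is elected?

Round 1: Aisha 13, Ingrid 20, Diego 29, Lena 30, Hassan 31. Eliminate Aisha.
Round 2: Ingrid 20, Diego 29, Lena 30, Hassan 44. Eliminate Ingrid.
Round 3: Diego 29, Lena 50, Hassan 44. Eliminate Diego.
Round 4: Lena 50, Hassan 73. Hassan has a majority.

Hassan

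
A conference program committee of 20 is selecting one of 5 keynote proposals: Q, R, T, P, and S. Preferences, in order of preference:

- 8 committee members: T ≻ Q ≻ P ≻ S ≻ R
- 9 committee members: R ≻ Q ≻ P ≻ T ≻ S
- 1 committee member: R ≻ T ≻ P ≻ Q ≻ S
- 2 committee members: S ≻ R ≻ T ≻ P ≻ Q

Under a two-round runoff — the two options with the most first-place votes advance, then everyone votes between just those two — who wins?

R

Round 1 first-place votes: Q 0, R 10, T 8, P 0, S 2.
R and T advance.
Runoff: R is preferred to T by 12 voters; T by 8.
R wins the runoff.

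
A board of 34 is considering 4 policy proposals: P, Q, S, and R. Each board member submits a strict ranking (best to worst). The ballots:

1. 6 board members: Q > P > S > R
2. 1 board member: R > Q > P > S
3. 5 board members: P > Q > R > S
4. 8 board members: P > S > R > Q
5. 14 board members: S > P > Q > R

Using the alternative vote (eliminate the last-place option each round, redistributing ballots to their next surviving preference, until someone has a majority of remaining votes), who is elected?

Round 1: P 13, Q 6, S 14, R 1. Eliminate R.
Round 2: P 13, Q 7, S 14. Eliminate Q.
Round 3: P 20, S 14. P has a majority.

P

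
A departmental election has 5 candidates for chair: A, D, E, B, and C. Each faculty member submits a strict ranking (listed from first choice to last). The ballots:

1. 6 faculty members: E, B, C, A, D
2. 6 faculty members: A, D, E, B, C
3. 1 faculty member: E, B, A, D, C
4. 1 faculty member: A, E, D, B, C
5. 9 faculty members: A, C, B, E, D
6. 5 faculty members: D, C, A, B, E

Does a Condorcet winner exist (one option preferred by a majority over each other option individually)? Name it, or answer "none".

A vs D: 23–5 for A.
A vs E: 21–7 for A.
A vs B: 21–7 for A.
A vs C: 17–11 for A.
A beats every other option head-to-head.

A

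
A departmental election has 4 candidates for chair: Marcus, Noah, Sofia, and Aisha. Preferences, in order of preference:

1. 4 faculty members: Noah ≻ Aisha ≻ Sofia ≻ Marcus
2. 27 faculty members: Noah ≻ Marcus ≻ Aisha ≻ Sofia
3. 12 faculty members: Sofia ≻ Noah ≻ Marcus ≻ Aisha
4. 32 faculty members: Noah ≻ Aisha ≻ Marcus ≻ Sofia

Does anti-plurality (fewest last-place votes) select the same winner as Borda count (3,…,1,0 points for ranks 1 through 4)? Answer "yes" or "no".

yes

Anti-plurality — last-place votes: Marcus 4, Noah 0, Sofia 59, Aisha 12. Winner: Noah.
Borda — scores: Marcus 98, Noah 213, Sofia 40, Aisha 99. Winner: Noah.
The two methods agree.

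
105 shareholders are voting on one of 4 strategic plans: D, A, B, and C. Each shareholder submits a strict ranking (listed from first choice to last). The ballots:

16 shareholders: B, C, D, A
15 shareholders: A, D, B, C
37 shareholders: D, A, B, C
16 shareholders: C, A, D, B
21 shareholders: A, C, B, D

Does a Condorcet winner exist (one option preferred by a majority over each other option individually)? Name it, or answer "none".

Checking pairwise contests:
C beats D 53–52.
D beats A 53–52.
D beats B 68–37.
A beats C 73–32.
Every option loses at least one head-to-head, so there is no Condorcet winner.

none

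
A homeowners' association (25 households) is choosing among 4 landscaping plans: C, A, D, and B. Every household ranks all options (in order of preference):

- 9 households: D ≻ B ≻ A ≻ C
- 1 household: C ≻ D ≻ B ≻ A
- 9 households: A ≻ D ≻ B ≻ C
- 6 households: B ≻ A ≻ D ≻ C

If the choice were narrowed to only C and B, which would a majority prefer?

Voters preferring C to B: 1; preferring B to C: 24.
B wins the head-to-head.

B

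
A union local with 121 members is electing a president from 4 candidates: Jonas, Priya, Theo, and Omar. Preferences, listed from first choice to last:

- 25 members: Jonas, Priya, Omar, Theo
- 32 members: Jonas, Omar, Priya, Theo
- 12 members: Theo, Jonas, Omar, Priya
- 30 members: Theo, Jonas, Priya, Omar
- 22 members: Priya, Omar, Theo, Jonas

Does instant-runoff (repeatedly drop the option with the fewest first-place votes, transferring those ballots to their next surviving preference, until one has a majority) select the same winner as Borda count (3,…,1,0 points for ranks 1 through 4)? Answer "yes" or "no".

Instant-runoff — R1 Jonas 57, Priya 22, Theo 42, Omar 0 (Omar out); R2 Jonas 57, Priya 22, Theo 42 (Priya out); R3 Jonas 57, Theo 64 (Theo winner). Winner: Theo.
Borda — scores: Jonas 255, Priya 178, Theo 148, Omar 145. Winner: Jonas.
The two methods disagree.

no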